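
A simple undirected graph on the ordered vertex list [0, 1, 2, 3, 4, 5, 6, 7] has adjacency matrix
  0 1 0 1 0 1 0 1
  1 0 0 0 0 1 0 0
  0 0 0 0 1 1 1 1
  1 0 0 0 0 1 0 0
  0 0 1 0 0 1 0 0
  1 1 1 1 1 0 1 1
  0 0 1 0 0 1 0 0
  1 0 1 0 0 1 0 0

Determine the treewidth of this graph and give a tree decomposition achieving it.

The largest bag has 3 vertices, giving width 2; this decomposition certifies tw(G) ≤ 2. Conversely, {0, 1, 5} is a clique of size 3, and the vertices of any clique must share a bag in every tree decomposition; so some bag has ≥ 3 vertices and tw(G) ≥ 2. Combining the bounds, tw(G) = 2.

Treewidth 2.
Bags: B1 = {0, 5, 7}  B2 = {2, 5, 7}  B3 = {0, 3, 5}  B4 = {0, 1, 5}  B5 = {2, 4, 5}  B6 = {2, 5, 6}
Tree: B1–B2, B1–B3, B3–B4, B2–B5, B2–B6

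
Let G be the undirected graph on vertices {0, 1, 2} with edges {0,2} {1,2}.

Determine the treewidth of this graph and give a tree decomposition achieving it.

Every bag has size at most 2, so the width is 2 − 1 = 1 and tw(G) ≤ 1. Since G has at least one edge (e.g. 0–2), it is not an edgeless graph, so tw(G) ≥ 1. Therefore the treewidth is 1.

Treewidth 1.
One such decomposition:
Bags: B1 = {0, 2}  B2 = {1, 2}
Tree: B1–B2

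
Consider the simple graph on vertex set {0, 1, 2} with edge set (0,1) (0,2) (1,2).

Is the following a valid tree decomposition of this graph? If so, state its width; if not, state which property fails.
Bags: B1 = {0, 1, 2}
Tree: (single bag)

Yes; width 2.

Vertex coverage: the bags together contain {0, 1, 2}, the full vertex set. Edge coverage: each edge of G has both endpoints in at least one bag. Running intersection: for every vertex, the bags containing it form a connected subtree. All three properties hold, so this is a valid tree decomposition of width max|bag| − 1 = 2, and hence tw(G) ≤ 2.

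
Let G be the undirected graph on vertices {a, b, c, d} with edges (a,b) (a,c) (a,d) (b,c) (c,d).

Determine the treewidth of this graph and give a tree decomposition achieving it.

Treewidth 2.
One such decomposition:
Bags: B1 = {a, b, c}  B2 = {a, c, d}
Tree: B1–B2

Each bag holds 3 vertices, so the decomposition has width 2, which upper-bounds the treewidth. Conversely, {a, c, d} is a clique of size 3, and the vertices of any clique must share a bag in every tree decomposition; so some bag has ≥ 3 vertices and tw(G) ≥ 2. Combining the bounds, tw(G) = 2.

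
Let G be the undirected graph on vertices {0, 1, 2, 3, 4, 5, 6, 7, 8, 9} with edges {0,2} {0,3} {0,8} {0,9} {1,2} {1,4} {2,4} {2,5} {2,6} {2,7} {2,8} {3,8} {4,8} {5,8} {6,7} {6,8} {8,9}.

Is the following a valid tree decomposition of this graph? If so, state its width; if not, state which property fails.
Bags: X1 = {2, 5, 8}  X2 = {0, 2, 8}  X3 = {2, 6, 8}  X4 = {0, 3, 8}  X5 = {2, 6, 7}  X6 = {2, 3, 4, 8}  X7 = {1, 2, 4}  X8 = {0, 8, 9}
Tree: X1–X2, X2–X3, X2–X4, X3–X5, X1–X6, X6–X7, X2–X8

A tree decomposition must satisfy three properties: every vertex lies in some bag; for every edge, both endpoints lie together in some bag; and for every vertex, the bags containing it form a connected subtree. Here bags containing vertex 3 are not connected in the tree, so the decomposition is invalid.

No — bags containing vertex 3 are not connected in the tree.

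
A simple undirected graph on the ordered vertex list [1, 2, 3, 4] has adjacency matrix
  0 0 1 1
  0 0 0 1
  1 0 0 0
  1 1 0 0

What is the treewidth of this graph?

A width-1 tree decomposition is:
Bags: B1 = {2, 4}  B2 = {1, 4}  B3 = {1, 3}
Tree: B1–B2, B2–B3
Every bag has size at most 2, so the width is 2 − 1 = 1 and tw(G) ≤ 1. G has an edge, so its treewidth is at least 1. Hence tw(G) = 1 exactly.

1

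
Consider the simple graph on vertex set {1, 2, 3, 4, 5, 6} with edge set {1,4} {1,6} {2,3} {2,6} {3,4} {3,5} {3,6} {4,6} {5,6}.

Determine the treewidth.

2

A width-2 tree decomposition is:
Bags: B1 = {3, 5, 6}  B2 = {3, 4, 6}  B3 = {1, 4, 6}  B4 = {2, 3, 6}
Tree: B1–B2, B2–B3, B1–B4
Every bag has size at most 3, so the width is 3 − 1 = 2 and tw(G) ≤ 2. For the lower bound, the 3 vertices {1, 4, 6} are pairwise adjacent, and any tree decomposition puts a clique entirely inside one bag — forcing width ≥ 2. Therefore the treewidth is 2.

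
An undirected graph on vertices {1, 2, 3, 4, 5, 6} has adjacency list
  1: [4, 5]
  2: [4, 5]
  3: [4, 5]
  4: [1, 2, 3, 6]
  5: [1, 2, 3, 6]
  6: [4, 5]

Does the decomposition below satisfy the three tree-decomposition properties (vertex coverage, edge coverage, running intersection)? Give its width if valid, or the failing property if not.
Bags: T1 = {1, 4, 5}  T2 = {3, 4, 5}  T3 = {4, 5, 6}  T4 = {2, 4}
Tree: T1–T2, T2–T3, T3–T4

No — edge (5,2) lies in no bag.

A tree decomposition must satisfy three properties: every vertex lies in some bag; for every edge, both endpoints lie together in some bag; and for every vertex, the bags containing it form a connected subtree. Here edge (5,2) lies in no bag, so the decomposition is invalid.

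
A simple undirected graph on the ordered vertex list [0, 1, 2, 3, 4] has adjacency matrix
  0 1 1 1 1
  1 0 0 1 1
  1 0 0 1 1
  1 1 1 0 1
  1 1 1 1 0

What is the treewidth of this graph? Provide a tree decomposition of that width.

Treewidth 3.
One such decomposition:
Bags: B1 = {0, 1, 3, 4}  B2 = {0, 2, 3, 4}
Tree: B1–B2

Each bag holds 4 vertices, so the decomposition has width 3, which upper-bounds the treewidth. On the other hand G contains the 4-clique {0, 1, 3, 4}. A clique must lie in a single bag of any decomposition, so no decomposition can have width below 3. Hence tw(G) = 3 exactly.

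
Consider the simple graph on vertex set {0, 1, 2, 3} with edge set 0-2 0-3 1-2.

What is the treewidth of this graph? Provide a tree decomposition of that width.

Each bag holds 2 vertices, so the decomposition has width 1, which upper-bounds the treewidth. G has an edge, so its treewidth is at least 1. The upper and lower bounds meet at 1, so that is the treewidth.

Treewidth 1.
One optimal decomposition is:
Bags: B1 = {0, 3}  B2 = {0, 2}  B3 = {1, 2}
Tree: B1–B2, B2–B3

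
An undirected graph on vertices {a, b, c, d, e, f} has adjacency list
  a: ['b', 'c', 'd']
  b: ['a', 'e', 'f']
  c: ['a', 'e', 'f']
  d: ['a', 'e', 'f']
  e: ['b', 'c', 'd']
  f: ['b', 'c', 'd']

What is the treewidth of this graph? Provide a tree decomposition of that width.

The largest bag has 4 vertices, giving width 3; this decomposition certifies tw(G) ≤ 3. For the lower bound: the 4 vertex sets {a,d}, {b,e}, {c}, {f} are disjoint, each induces a connected subgraph, and every pair is joined by at least one edge of G. Contracting each set to a single vertex therefore yields K_{4} as a minor, and since treewidth is minor-monotone, tw(G) ≥ tw(K_{4}) = 3. Combining the bounds, tw(G) = 3.

Treewidth 3.
One optimal decomposition is:
Bags: B1 = {a, b, c, d}  B2 = {b, c, d, e}  B3 = {b, c, d, f}
Tree: B1–B2, B2–B3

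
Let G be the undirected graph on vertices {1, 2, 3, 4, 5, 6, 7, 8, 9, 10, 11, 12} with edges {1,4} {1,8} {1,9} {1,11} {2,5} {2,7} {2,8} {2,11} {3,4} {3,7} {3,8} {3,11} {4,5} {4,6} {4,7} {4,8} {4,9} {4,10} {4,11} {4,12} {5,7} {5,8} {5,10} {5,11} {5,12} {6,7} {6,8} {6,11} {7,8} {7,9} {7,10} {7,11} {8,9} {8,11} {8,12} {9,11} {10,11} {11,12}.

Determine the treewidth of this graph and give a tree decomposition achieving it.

Treewidth 4.
One optimal decomposition is:
Bags: B1 = {3, 4, 7, 8, 11}  B2 = {4, 7, 8, 9, 11}  B3 = {1, 4, 8, 9, 11}  B4 = {4, 5, 7, 8, 11}  B5 = {2, 5, 7, 8, 11}  B6 = {4, 5, 7, 10, 11}  B7 = {4, 5, 8, 11, 12}  B8 = {4, 6, 7, 8, 11}
Tree: B1–B2, B2–B3, B1–B4, B4–B5, B4–B6, B4–B7, B1–B8

Each bag holds 5 vertices, so the decomposition has width 4, which upper-bounds the treewidth. Conversely, {2, 5, 7, 8, 11} is a clique of size 5, and the vertices of any clique must share a bag in every tree decomposition; so some bag has ≥ 5 vertices and tw(G) ≥ 4. Hence tw(G) = 4 exactly.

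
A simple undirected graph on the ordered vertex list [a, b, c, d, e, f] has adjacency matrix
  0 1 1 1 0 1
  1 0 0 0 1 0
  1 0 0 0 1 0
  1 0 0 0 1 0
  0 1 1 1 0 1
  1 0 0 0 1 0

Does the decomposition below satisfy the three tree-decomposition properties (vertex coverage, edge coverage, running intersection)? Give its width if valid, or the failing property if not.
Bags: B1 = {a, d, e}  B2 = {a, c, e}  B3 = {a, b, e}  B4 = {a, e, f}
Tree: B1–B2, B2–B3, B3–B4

Vertex coverage: the bags together contain {a, b, c, d, e, f}, the full vertex set. Edge coverage: each edge of G has both endpoints in at least one bag. Running intersection: for every vertex, the bags containing it form a connected subtree. All three properties hold, so this is a valid tree decomposition of width max|bag| − 1 = 2, and hence tw(G) ≤ 2.

Yes; width 2.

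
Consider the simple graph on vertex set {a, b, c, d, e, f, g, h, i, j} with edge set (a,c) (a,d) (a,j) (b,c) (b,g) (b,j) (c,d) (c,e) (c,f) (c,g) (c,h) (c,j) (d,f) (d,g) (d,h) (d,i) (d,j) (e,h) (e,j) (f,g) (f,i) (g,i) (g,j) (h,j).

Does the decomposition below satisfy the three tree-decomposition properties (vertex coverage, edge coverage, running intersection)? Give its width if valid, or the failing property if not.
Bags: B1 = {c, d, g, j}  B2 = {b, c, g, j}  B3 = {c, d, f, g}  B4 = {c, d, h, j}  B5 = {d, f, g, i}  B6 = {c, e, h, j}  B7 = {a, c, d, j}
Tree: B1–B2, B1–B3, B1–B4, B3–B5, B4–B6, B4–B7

Yes; width 3.

Every vertex of G appears in some bag (union = {a, b, c, d, e, f, g, h, i, j}); every edge is covered by a bag; and for each vertex v the set of bags containing v is connected in the bag tree. The decomposition is therefore valid. The largest bag has 4 vertices, so the width is 3.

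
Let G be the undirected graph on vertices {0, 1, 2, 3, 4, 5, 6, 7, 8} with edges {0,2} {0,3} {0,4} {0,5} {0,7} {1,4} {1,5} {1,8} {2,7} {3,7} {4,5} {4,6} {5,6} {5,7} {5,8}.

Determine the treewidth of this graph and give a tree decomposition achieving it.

Each bag holds 3 vertices, so the decomposition has width 2, which upper-bounds the treewidth. On the other hand G contains the 3-clique {0, 2, 7}. A clique must lie in a single bag of any decomposition, so no decomposition can have width below 2. The upper and lower bounds meet at 2, so that is the treewidth.

Treewidth 2.
Bags: B1 = {4, 5, 6}  B2 = {0, 4, 5}  B3 = {0, 5, 7}  B4 = {1, 4, 5}  B5 = {0, 2, 7}  B6 = {1, 5, 8}  B7 = {0, 3, 7}
Tree: B1–B2, B2–B3, B1–B4, B3–B5, B4–B6, B3–B7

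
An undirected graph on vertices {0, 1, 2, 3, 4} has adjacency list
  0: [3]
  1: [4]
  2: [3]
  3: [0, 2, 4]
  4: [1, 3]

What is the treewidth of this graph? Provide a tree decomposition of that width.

Treewidth 1.
One such decomposition:
Bags: B1 = {0, 3}  B2 = {3, 4}  B3 = {2, 3}  B4 = {1, 4}
Tree: B1–B2, B1–B3, B2–B4

Every bag has size at most 2, so the width is 2 − 1 = 1 and tw(G) ≤ 1. Since G has at least one edge (e.g. 0–3), it is not an edgeless graph, so tw(G) ≥ 1. Hence tw(G) = 1 exactly.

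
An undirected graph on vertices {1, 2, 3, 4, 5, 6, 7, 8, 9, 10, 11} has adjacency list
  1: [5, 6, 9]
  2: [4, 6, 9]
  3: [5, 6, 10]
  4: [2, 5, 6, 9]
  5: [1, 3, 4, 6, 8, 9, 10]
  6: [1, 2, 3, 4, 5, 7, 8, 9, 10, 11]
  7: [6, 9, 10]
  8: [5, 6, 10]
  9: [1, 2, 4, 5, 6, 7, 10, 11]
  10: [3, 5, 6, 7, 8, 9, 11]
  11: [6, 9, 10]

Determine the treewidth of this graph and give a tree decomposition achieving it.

Treewidth 3.
One optimal decomposition is:
Bags: B1 = {5, 6, 9, 10}  B2 = {6, 9, 10, 11}  B3 = {1, 5, 6, 9}  B4 = {6, 7, 9, 10}  B5 = {4, 5, 6, 9}  B6 = {5, 6, 8, 10}  B7 = {3, 5, 6, 10}  B8 = {2, 4, 6, 9}
Tree: B1–B2, B1–B3, B2–B4, B3–B5, B1–B6, B1–B7, B5–B8

Every bag has size at most 4, so the width is 4 − 1 = 3 and tw(G) ≤ 3. Conversely, {5, 6, 8, 10} is a clique of size 4, and the vertices of any clique must share a bag in every tree decomposition; so some bag has ≥ 4 vertices and tw(G) ≥ 3. The upper and lower bounds meet at 3, so that is the treewidth.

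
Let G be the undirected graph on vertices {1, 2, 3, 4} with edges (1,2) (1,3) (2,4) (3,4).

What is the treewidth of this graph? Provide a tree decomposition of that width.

Treewidth 2.
One optimal decomposition is:
Bags: B1 = {1, 3, 4}  B2 = {1, 2, 4}
Tree: B1–B2

Every bag has size at most 3, so the width is 3 − 1 = 2 and tw(G) ≤ 2. The edges 1–3–4–2–1 form a cycle, so G is not a tree and its treewidth is at least 2. Combining the bounds, tw(G) = 2.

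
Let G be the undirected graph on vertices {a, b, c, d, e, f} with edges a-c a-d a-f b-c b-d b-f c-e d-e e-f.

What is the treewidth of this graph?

A width-3 tree decomposition is:
Bags: B1 = {a, b, e, f}  B2 = {a, b, d, e}  B3 = {a, b, c, e}
Tree: B1–B2, B2–B3
Each bag holds 4 vertices, so the decomposition has width 3, which upper-bounds the treewidth. For the lower bound: the 4 vertex sets {b,f}, {d,e}, {a}, {c} are disjoint, each induces a connected subgraph, and every pair is joined by at least one edge of G. Contracting each set to a single vertex therefore yields K_{4} as a minor, and since treewidth is minor-monotone, tw(G) ≥ tw(K_{4}) = 3. Combining the bounds, tw(G) = 3.

3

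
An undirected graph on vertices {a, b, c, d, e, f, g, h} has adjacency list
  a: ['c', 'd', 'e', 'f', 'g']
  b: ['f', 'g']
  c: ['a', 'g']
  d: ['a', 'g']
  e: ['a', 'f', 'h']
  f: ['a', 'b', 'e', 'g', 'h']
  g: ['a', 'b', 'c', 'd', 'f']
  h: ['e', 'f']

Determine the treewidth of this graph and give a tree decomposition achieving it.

Each bag holds 3 vertices, so the decomposition has width 2, which upper-bounds the treewidth. Conversely, {a, d, g} is a clique of size 3, and the vertices of any clique must share a bag in every tree decomposition; so some bag has ≥ 3 vertices and tw(G) ≥ 2. The upper and lower bounds meet at 2, so that is the treewidth.

Treewidth 2.
One such decomposition:
Bags: B1 = {a, e, f}  B2 = {a, f, g}  B3 = {b, f, g}  B4 = {a, c, g}  B5 = {e, f, h}  B6 = {a, d, g}
Tree: B1–B2, B2–B3, B2–B4, B1–B5, B2–B6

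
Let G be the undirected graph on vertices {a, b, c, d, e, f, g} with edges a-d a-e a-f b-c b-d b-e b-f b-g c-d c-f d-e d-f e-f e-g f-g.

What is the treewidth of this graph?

A width-3 tree decomposition is:
Bags: B1 = {b, e, f, g}  B2 = {b, d, e, f}  B3 = {a, d, e, f}  B4 = {b, c, d, f}
Tree: B1–B2, B2–B3, B2–B4
Every bag has size at most 4, so the width is 4 − 1 = 3 and tw(G) ≤ 3. Conversely, {a, d, e, f} is a clique of size 4, and the vertices of any clique must share a bag in every tree decomposition; so some bag has ≥ 4 vertices and tw(G) ≥ 3. The upper and lower bounds meet at 3, so that is the treewidth.

3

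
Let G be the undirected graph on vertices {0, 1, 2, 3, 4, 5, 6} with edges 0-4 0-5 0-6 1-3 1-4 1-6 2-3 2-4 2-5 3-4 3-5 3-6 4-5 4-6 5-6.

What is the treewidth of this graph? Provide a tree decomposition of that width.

Each bag holds 4 vertices, so the decomposition has width 3, which upper-bounds the treewidth. For the lower bound, the 4 vertices {0, 4, 5, 6} are pairwise adjacent, and any tree decomposition puts a clique entirely inside one bag — forcing width ≥ 3. The upper and lower bounds meet at 3, so that is the treewidth.

Treewidth 3.
One such decomposition:
Bags: B1 = {1, 3, 4, 6}  B2 = {3, 4, 5, 6}  B3 = {2, 3, 4, 5}  B4 = {0, 4, 5, 6}
Tree: B1–B2, B2–B3, B2–B4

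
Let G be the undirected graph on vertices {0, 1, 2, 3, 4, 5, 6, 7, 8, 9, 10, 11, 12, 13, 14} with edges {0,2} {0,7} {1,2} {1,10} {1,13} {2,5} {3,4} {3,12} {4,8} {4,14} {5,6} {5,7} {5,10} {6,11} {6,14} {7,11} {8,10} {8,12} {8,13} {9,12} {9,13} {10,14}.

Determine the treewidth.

A width-3 tree decomposition is:
Bags: B1 = {3, 9, 12, 13}  B2 = {3, 8, 12, 13}  B3 = {3, 4, 8, 13}  B4 = {1, 4, 8, 13}  B5 = {1, 4, 8, 10}  B6 = {1, 4, 10, 14}  B7 = {1, 2, 10, 14}  B8 = {2, 5, 10, 14}  B9 = {2, 5, 6, 14}  B10 = {0, 2, 5, 6}  B11 = {0, 5, 6, 7}  B12 = {0, 6, 7, 11}
Tree: B1–B2, B2–B3, B3–B4, B4–B5, B5–B6, B6–B7, B7–B8, B8–B9, B9–B10, B10–B11, B11–B12
The largest bag has 4 vertices, giving width 3; this decomposition certifies tw(G) ≤ 3. For the lower bound: the 4 vertex sets {3,9,12}, {13}, {8}, {1,4,10,14} are disjoint, each induces a connected subgraph, and every pair is joined by at least one edge of G. Contracting each set to a single vertex therefore yields K_{4} as a minor, and since treewidth is minor-monotone, tw(G) ≥ tw(K_{4}) = 3. Combining the bounds, tw(G) = 3.

3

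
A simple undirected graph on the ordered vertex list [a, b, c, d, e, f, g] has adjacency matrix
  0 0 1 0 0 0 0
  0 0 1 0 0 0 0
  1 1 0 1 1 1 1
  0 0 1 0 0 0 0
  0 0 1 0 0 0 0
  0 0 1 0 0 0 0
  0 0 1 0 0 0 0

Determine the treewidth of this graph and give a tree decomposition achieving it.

Treewidth 1.
One optimal decomposition is:
Bags: B1 = {c, g}  B2 = {b, c}  B3 = {c, f}  B4 = {c, d}  B5 = {c, e}  B6 = {a, c}
Tree: B1–B2, B1–B3, B1–B4, B1–B5, B3–B6

Every bag has size at most 2, so the width is 2 − 1 = 1 and tw(G) ≤ 1. Any graph with an edge has treewidth ≥ 1, and G has the edge g–c. Therefore the treewidth is 1.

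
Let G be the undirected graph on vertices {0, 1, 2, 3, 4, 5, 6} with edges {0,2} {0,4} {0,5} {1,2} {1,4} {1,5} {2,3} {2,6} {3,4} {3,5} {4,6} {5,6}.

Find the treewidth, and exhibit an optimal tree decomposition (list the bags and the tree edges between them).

Each bag holds 4 vertices, so the decomposition has width 3, which upper-bounds the treewidth. For the lower bound: the 4 vertex sets {2,6}, {1,4}, {5}, {0} are disjoint, each induces a connected subgraph, and every pair is joined by at least one edge of G. Contracting each set to a single vertex therefore yields K_{4} as a minor, and since treewidth is minor-monotone, tw(G) ≥ tw(K_{4}) = 3. Hence tw(G) = 3 exactly.

Treewidth 3.
One such decomposition:
Bags: B1 = {2, 4, 5, 6}  B2 = {1, 2, 4, 5}  B3 = {0, 2, 4, 5}  B4 = {2, 3, 4, 5}
Tree: B1–B2, B2–B3, B3–B4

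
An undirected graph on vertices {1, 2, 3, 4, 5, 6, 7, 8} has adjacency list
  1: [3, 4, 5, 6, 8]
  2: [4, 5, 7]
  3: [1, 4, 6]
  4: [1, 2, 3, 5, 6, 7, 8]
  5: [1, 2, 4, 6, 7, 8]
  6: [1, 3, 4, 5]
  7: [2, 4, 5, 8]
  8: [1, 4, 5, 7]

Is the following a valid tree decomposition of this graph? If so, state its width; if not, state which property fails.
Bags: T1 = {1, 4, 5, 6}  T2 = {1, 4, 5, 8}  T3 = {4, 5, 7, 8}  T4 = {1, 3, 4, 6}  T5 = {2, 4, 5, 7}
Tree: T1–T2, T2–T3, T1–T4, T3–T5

Yes; width 3.

Checking the three conditions: (i) the bags cover all of {1, 2, 3, 4, 5, 6, 7, 8}; (ii) for each edge, some bag contains both endpoints; (iii) the bags containing any fixed vertex form a subtree. All hold, so the decomposition is valid with width 4 − 1 = 3.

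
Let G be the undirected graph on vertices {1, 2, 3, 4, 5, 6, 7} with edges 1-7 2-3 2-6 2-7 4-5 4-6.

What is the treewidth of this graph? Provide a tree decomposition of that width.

Treewidth 1.
One such decomposition:
Bags: B1 = {2, 7}  B2 = {2, 6}  B3 = {4, 6}  B4 = {1, 7}  B5 = {4, 5}  B6 = {2, 3}
Tree: B1–B2, B2–B3, B1–B4, B3–B5, B1–B6

Every bag has size at most 2, so the width is 2 − 1 = 1 and tw(G) ≤ 1. Since G has at least one edge (e.g. 2–7), it is not an edgeless graph, so tw(G) ≥ 1. The upper and lower bounds meet at 1, so that is the treewidth.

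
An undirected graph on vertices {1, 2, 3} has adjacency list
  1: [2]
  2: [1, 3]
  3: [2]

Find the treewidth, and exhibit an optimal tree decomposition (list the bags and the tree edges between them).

Every bag has size at most 2, so the width is 2 − 1 = 1 and tw(G) ≤ 1. Since G has at least one edge (e.g. 3–2), it is not an edgeless graph, so tw(G) ≥ 1. Hence tw(G) = 1 exactly.

Treewidth 1.
One optimal decomposition is:
Bags: B1 = {2, 3}  B2 = {1, 2}
Tree: B1–B2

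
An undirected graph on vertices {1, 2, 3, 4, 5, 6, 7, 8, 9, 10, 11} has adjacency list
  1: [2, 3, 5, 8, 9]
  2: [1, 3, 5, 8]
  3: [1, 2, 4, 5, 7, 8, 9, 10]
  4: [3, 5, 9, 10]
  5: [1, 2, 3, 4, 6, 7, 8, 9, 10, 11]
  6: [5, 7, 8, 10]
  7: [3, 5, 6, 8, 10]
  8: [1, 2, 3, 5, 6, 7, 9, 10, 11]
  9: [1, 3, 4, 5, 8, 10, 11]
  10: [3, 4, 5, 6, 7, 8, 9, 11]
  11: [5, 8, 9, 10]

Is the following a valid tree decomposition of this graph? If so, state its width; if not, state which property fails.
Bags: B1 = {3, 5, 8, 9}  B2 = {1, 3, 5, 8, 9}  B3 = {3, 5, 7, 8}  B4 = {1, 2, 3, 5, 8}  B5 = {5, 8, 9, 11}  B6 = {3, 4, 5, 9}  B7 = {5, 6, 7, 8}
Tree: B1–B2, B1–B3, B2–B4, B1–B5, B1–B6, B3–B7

No — vertex 10 appears in no bag.

A tree decomposition must satisfy three properties: every vertex lies in some bag; for every edge, both endpoints lie together in some bag; and for every vertex, the bags containing it form a connected subtree. Here vertex 10 appears in no bag, so the decomposition is invalid.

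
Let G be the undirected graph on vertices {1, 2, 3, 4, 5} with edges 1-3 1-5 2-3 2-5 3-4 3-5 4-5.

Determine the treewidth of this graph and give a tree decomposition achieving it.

Treewidth 2.
One optimal decomposition is:
Bags: B1 = {2, 3, 5}  B2 = {3, 4, 5}  B3 = {1, 3, 5}
Tree: B1–B2, B1–B3

Every bag has size at most 3, so the width is 3 − 1 = 2 and tw(G) ≤ 2. For the lower bound, the 3 vertices {1, 3, 5} are pairwise adjacent, and any tree decomposition puts a clique entirely inside one bag — forcing width ≥ 2. Hence tw(G) = 2 exactly.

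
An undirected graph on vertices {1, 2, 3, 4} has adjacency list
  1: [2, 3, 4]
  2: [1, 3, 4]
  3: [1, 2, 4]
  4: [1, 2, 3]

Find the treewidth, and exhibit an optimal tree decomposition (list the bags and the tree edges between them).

Treewidth 3.
One such decomposition:
Bags: B1 = {1, 2, 3, 4}
Tree: (single bag)

With just one bag of size 4, the width is 4 − 1 = 3, so tw(G) ≤ 3. For the lower bound, the 4 vertices {1, 2, 3, 4} are pairwise adjacent, and any tree decomposition puts a clique entirely inside one bag — forcing width ≥ 3. Combining the bounds, tw(G) = 3.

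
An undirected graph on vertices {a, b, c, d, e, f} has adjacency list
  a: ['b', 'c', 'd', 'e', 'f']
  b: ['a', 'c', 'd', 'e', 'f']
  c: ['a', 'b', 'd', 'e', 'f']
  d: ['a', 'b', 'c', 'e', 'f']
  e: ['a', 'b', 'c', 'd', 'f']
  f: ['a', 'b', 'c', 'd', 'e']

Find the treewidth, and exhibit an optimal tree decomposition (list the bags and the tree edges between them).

Treewidth 5.
Bags: B1 = {a, b, c, d, e, f}
Tree: (single bag)

A single bag containing all 6 vertices is trivially a valid decomposition of width 5. On the other hand G contains the 6-clique {a, b, c, d, e, f}. A clique must lie in a single bag of any decomposition, so no decomposition can have width below 5. The upper and lower bounds meet at 5, so that is the treewidth.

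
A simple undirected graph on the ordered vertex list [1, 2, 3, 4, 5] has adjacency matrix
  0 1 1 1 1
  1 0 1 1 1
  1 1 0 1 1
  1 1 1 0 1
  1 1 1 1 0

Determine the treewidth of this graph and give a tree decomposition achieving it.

Treewidth 4.
Bags: B1 = {1, 2, 3, 4, 5}
Tree: (single bag)

With just one bag of size 5, the width is 5 − 1 = 4, so tw(G) ≤ 4. On the other hand G contains the 5-clique {1, 2, 3, 4, 5}. A clique must lie in a single bag of any decomposition, so no decomposition can have width below 4. Hence tw(G) = 4 exactly.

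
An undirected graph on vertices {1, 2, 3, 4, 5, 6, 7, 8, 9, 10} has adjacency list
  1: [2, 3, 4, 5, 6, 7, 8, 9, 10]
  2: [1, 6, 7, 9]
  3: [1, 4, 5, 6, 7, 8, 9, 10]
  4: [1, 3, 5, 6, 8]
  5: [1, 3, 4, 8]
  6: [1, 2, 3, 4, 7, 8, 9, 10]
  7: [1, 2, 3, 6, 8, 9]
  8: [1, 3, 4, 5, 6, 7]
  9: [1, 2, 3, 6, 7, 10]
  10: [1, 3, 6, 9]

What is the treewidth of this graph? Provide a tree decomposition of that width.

Treewidth 4.
One optimal decomposition is:
Bags: B1 = {1, 3, 6, 7, 9}  B2 = {1, 3, 6, 7, 8}  B3 = {1, 2, 6, 7, 9}  B4 = {1, 3, 4, 6, 8}  B5 = {1, 3, 6, 9, 10}  B6 = {1, 3, 4, 5, 8}
Tree: B1–B2, B1–B3, B2–B4, B1–B5, B4–B6

Every bag has size at most 5, so the width is 5 − 1 = 4 and tw(G) ≤ 4. On the other hand G contains the 5-clique {1, 2, 6, 7, 9}. A clique must lie in a single bag of any decomposition, so no decomposition can have width below 4. Combining the bounds, tw(G) = 4.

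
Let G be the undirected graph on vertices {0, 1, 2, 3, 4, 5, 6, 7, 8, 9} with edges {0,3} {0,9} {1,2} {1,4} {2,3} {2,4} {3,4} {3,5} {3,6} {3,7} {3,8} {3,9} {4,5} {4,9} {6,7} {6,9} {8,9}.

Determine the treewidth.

A width-2 tree decomposition is:
Bags: B1 = {3, 6, 9}  B2 = {3, 8, 9}  B3 = {3, 4, 9}  B4 = {3, 4, 5}  B5 = {2, 3, 4}  B6 = {1, 2, 4}  B7 = {0, 3, 9}  B8 = {3, 6, 7}
Tree: B1–B2, B2–B3, B3–B4, B4–B5, B5–B6, B3–B7, B1–B8
Each bag holds 3 vertices, so the decomposition has width 2, which upper-bounds the treewidth. For the lower bound, the 3 vertices {1, 2, 4} are pairwise adjacent, and any tree decomposition puts a clique entirely inside one bag — forcing width ≥ 2. Therefore the treewidth is 2.

2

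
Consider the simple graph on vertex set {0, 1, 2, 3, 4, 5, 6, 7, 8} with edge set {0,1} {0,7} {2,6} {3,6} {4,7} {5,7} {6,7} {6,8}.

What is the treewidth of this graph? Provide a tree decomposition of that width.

Treewidth 1.
Bags: B1 = {6, 7}  B2 = {3, 6}  B3 = {5, 7}  B4 = {6, 8}  B5 = {2, 6}  B6 = {0, 7}  B7 = {4, 7}  B8 = {0, 1}
Tree: B1–B2, B1–B3, B1–B4, B2–B5, B1–B6, B3–B7, B6–B8

The largest bag has 2 vertices, giving width 1; this decomposition certifies tw(G) ≤ 1. G has an edge, so its treewidth is at least 1. Therefore the treewidth is 1.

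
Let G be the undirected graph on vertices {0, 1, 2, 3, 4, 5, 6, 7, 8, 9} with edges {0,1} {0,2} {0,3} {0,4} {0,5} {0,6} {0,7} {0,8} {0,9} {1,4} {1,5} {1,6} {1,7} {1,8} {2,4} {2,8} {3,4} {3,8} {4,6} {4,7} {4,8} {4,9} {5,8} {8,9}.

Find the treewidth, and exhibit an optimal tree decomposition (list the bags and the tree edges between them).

Every bag has size at most 4, so the width is 4 − 1 = 3 and tw(G) ≤ 3. Conversely, {0, 1, 4, 8} is a clique of size 4, and the vertices of any clique must share a bag in every tree decomposition; so some bag has ≥ 4 vertices and tw(G) ≥ 3. Hence tw(G) = 3 exactly.

Treewidth 3.
One such decomposition:
Bags: B1 = {0, 1, 4, 6}  B2 = {0, 1, 4, 8}  B3 = {0, 2, 4, 8}  B4 = {0, 3, 4, 8}  B5 = {0, 4, 8, 9}  B6 = {0, 1, 5, 8}  B7 = {0, 1, 4, 7}
Tree: B1–B2, B2–B3, B2–B4, B3–B5, B2–B6, B1–B7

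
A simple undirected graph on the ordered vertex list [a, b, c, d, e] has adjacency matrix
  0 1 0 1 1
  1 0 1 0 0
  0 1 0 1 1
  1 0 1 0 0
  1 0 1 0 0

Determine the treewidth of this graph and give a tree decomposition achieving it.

Treewidth 2.
One such decomposition:
Bags: B1 = {a, c, e}  B2 = {a, c, d}  B3 = {a, b, c}
Tree: B1–B2, B2–B3

Every bag has size at most 3, so the width is 3 − 1 = 2 and tw(G) ≤ 2. The edges a–e–c–d–a form a cycle, so G is not a tree and its treewidth is at least 2. The upper and lower bounds meet at 2, so that is the treewidth.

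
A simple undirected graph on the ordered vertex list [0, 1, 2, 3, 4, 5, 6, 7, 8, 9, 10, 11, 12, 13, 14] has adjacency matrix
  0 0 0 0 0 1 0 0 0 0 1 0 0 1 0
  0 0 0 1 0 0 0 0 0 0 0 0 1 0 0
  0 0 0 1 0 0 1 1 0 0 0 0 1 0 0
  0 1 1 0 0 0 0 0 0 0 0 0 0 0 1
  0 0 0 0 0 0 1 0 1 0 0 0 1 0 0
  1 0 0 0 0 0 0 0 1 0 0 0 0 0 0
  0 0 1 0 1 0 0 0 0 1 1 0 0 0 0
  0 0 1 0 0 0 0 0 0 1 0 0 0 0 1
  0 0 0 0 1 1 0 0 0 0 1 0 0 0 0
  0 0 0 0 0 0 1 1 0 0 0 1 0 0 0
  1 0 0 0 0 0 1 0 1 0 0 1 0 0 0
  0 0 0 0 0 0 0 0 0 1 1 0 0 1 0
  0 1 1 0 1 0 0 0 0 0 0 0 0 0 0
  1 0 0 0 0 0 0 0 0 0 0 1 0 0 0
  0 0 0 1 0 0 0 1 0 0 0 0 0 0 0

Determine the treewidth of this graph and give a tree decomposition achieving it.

Treewidth 3.
One such decomposition:
Bags: B1 = {1, 3, 7, 14}  B2 = {1, 2, 3, 7}  B3 = {1, 2, 7, 12}  B4 = {2, 7, 9, 12}  B5 = {2, 6, 9, 12}  B6 = {4, 6, 9, 12}  B7 = {4, 6, 9, 11}  B8 = {4, 6, 10, 11}  B9 = {4, 8, 10, 11}  B10 = {8, 10, 11, 13}  B11 = {0, 8, 10, 13}  B12 = {0, 5, 8, 13}
Tree: B1–B2, B2–B3, B3–B4, B4–B5, B5–B6, B6–B7, B7–B8, B8–B9, B9–B10, B10–B11, B11–B12

The largest bag has 4 vertices, giving width 3; this decomposition certifies tw(G) ≤ 3. For the lower bound: the 4 vertex sets {1,3,14}, {7}, {2}, {4,6,9,12} are disjoint, each induces a connected subgraph, and every pair is joined by at least one edge of G. Contracting each set to a single vertex therefore yields K_{4} as a minor, and since treewidth is minor-monotone, tw(G) ≥ tw(K_{4}) = 3. Combining the bounds, tw(G) = 3.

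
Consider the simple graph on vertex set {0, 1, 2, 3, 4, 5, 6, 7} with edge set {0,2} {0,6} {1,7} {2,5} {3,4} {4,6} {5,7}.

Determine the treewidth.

A width-1 tree decomposition is:
Bags: B1 = {1, 7}  B2 = {5, 7}  B3 = {2, 5}  B4 = {0, 2}  B5 = {0, 6}  B6 = {4, 6}  B7 = {3, 4}
Tree: B1–B2, B2–B3, B3–B4, B4–B5, B5–B6, B6–B7
Each bag holds 2 vertices, so the decomposition has width 1, which upper-bounds the treewidth. Any graph with an edge has treewidth ≥ 1, and G has the edge 1–7. Therefore the treewidth is 1.

1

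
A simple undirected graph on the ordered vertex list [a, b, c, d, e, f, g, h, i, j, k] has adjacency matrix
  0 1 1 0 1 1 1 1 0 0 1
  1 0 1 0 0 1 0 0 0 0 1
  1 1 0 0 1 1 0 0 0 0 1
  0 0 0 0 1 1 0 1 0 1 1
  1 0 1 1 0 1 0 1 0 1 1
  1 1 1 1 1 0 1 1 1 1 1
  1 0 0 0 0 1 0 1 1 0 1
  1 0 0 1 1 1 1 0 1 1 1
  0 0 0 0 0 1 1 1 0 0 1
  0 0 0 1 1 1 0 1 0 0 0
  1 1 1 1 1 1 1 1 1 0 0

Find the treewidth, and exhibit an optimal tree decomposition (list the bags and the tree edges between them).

Every bag has size at most 5, so the width is 5 − 1 = 4 and tw(G) ≤ 4. On the other hand G contains the 5-clique {d, e, f, h, j}. A clique must lie in a single bag of any decomposition, so no decomposition can have width below 4. Therefore the treewidth is 4.

Treewidth 4.
One such decomposition:
Bags: B1 = {a, f, g, h, k}  B2 = {a, e, f, h, k}  B3 = {d, e, f, h, k}  B4 = {d, e, f, h, j}  B5 = {a, c, e, f, k}  B6 = {f, g, h, i, k}  B7 = {a, b, c, f, k}
Tree: B1–B2, B2–B3, B3–B4, B2–B5, B1–B6, B5–B7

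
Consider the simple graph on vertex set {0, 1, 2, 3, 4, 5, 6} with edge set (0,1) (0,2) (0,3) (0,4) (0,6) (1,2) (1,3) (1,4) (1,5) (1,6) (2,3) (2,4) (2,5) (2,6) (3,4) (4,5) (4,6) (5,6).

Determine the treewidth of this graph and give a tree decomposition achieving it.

The largest bag has 5 vertices, giving width 4; this decomposition certifies tw(G) ≤ 4. Conversely, {0, 1, 2, 3, 4} is a clique of size 5, and the vertices of any clique must share a bag in every tree decomposition; so some bag has ≥ 5 vertices and tw(G) ≥ 4. The upper and lower bounds meet at 4, so that is the treewidth.

Treewidth 4.
One such decomposition:
Bags: B1 = {0, 1, 2, 4, 6}  B2 = {1, 2, 4, 5, 6}  B3 = {0, 1, 2, 3, 4}
Tree: B1–B2, B1–B3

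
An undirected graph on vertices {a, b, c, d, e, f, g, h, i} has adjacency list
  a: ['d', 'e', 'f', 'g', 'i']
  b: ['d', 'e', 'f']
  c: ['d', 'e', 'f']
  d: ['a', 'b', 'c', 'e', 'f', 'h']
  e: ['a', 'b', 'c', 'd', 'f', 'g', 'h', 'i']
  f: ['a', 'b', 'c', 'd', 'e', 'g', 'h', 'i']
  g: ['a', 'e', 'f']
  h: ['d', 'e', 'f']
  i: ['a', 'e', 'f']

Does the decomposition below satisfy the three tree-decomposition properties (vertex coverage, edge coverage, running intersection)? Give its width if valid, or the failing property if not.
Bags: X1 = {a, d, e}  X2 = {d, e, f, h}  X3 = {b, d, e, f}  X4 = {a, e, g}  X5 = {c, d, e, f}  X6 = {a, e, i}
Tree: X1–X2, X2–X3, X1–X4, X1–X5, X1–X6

A tree decomposition must satisfy three properties: every vertex lies in some bag; for every edge, both endpoints lie together in some bag; and for every vertex, the bags containing it form a connected subtree. Here edge (f,a) lies in no bag, so the decomposition is invalid.

No — edge (f,a) lies in no bag.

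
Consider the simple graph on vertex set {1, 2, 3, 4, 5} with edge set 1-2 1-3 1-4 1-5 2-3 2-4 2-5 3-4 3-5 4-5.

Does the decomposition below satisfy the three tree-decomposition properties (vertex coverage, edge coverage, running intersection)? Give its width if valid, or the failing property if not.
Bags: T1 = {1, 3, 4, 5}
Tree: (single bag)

A tree decomposition must satisfy three properties: every vertex lies in some bag; for every edge, both endpoints lie together in some bag; and for every vertex, the bags containing it form a connected subtree. Here vertex 2 appears in no bag, so the decomposition is invalid.

No — vertex 2 appears in no bag.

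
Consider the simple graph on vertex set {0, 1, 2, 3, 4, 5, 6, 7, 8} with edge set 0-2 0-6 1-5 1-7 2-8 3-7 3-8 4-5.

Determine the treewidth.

A width-1 tree decomposition is:
Bags: B1 = {4, 5}  B2 = {1, 5}  B3 = {1, 7}  B4 = {3, 7}  B5 = {3, 8}  B6 = {2, 8}  B7 = {0, 2}  B8 = {0, 6}
Tree: B1–B2, B2–B3, B3–B4, B4–B5, B5–B6, B6–B7, B7–B8
The largest bag has 2 vertices, giving width 1; this decomposition certifies tw(G) ≤ 1. G has an edge, so its treewidth is at least 1. Hence tw(G) = 1 exactly.

1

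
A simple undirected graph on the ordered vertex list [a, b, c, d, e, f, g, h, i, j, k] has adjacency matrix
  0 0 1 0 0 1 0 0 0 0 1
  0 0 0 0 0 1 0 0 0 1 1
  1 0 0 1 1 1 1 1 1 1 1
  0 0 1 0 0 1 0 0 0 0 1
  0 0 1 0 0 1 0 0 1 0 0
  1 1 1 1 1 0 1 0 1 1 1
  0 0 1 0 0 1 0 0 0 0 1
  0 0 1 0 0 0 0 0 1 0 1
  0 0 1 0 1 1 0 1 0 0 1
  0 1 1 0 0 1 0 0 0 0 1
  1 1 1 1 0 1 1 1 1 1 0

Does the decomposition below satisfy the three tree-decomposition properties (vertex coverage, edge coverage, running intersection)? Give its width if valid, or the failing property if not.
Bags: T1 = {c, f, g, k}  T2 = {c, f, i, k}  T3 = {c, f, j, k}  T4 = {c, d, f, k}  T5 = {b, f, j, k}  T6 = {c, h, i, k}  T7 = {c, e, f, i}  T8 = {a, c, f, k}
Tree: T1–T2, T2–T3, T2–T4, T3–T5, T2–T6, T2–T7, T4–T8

Yes; width 3.

Every vertex of G appears in some bag (union = {a, b, c, d, e, f, g, h, i, j, k}); every edge is covered by a bag; and for each vertex v the set of bags containing v is connected in the bag tree. The decomposition is therefore valid. The largest bag has 4 vertices, so the width is 3.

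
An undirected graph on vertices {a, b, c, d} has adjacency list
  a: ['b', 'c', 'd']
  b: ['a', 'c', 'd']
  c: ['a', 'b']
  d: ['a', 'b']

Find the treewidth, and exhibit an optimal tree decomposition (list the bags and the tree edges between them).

Treewidth 2.
One optimal decomposition is:
Bags: B1 = {a, b, c}  B2 = {a, b, d}
Tree: B1–B2

Every bag has size at most 3, so the width is 3 − 1 = 2 and tw(G) ≤ 2. For the lower bound, the 3 vertices {a, b, d} are pairwise adjacent, and any tree decomposition puts a clique entirely inside one bag — forcing width ≥ 2. Therefore the treewidth is 2.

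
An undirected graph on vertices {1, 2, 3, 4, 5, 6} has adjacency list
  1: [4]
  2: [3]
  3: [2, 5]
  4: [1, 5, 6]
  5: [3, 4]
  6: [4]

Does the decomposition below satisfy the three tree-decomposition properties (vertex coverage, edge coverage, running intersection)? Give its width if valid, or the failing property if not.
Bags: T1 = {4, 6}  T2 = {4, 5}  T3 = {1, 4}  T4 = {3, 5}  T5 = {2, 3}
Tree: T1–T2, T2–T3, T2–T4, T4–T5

Every vertex of G appears in some bag (union = {1, 2, 3, 4, 5, 6}); every edge is covered by a bag; and for each vertex v the set of bags containing v is connected in the bag tree. The decomposition is therefore valid. The largest bag has 2 vertices, so the width is 1.

Yes; width 1.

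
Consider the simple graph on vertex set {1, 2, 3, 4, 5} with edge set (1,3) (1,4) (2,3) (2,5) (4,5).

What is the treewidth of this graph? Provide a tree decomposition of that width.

Each bag holds 3 vertices, so the decomposition has width 2, which upper-bounds the treewidth. Since 4–1–3–2–5–4 is a cycle in G, G is not acyclic. Forests are exactly the graphs of treewidth ≤ 1, so tw(G) ≥ 2. Therefore the treewidth is 2.

Treewidth 2.
One optimal decomposition is:
Bags: B1 = {1, 3, 4}  B2 = {2, 3, 4}  B3 = {2, 4, 5}
Tree: B1–B2, B2–B3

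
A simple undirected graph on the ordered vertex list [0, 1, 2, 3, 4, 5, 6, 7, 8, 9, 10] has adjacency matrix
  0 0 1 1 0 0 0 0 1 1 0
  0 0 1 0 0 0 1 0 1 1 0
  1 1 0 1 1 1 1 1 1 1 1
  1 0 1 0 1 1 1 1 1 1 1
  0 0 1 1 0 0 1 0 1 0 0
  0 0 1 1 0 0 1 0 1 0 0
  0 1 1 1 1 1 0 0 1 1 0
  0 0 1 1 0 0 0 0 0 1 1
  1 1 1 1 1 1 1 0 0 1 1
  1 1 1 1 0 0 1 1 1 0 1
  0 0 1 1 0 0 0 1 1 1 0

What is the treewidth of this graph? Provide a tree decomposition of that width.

Each bag holds 5 vertices, so the decomposition has width 4, which upper-bounds the treewidth. On the other hand G contains the 5-clique {1, 2, 6, 8, 9}. A clique must lie in a single bag of any decomposition, so no decomposition can have width below 4. Hence tw(G) = 4 exactly.

Treewidth 4.
One optimal decomposition is:
Bags: B1 = {2, 3, 6, 8, 9}  B2 = {2, 3, 8, 9, 10}  B3 = {2, 3, 7, 9, 10}  B4 = {2, 3, 4, 6, 8}  B5 = {1, 2, 6, 8, 9}  B6 = {2, 3, 5, 6, 8}  B7 = {0, 2, 3, 8, 9}
Tree: B1–B2, B2–B3, B1–B4, B1–B5, B1–B6, B1–B7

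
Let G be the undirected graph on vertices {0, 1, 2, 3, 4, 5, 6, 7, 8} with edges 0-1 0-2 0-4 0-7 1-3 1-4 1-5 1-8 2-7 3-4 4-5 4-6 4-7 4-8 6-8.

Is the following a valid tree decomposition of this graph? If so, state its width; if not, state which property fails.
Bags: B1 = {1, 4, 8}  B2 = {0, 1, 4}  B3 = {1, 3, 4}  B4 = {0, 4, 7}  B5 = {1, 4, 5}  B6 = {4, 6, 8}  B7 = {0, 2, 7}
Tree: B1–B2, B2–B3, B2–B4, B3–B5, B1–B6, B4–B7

Vertex coverage: the bags together contain {0, 1, 2, 3, 4, 5, 6, 7, 8}, the full vertex set. Edge coverage: each edge of G has both endpoints in at least one bag. Running intersection: for every vertex, the bags containing it form a connected subtree. All three properties hold, so this is a valid tree decomposition of width max|bag| − 1 = 2, and hence tw(G) ≤ 2.

Yes; width 2.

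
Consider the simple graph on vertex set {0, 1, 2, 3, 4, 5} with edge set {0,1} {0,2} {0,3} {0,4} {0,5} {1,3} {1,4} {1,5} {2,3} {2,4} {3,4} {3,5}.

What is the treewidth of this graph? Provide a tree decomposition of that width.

Treewidth 3.
One such decomposition:
Bags: B1 = {0, 1, 3, 4}  B2 = {0, 1, 3, 5}  B3 = {0, 2, 3, 4}
Tree: B1–B2, B1–B3

The largest bag has 4 vertices, giving width 3; this decomposition certifies tw(G) ≤ 3. Conversely, {0, 1, 3, 4} is a clique of size 4, and the vertices of any clique must share a bag in every tree decomposition; so some bag has ≥ 4 vertices and tw(G) ≥ 3. The upper and lower bounds meet at 3, so that is the treewidth.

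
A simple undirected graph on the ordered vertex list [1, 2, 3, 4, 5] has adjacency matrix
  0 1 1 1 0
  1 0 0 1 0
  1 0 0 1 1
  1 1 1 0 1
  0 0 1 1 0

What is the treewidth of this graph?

2

A width-2 tree decomposition is:
Bags: B1 = {1, 3, 4}  B2 = {3, 4, 5}  B3 = {1, 2, 4}
Tree: B1–B2, B1–B3
The largest bag has 3 vertices, giving width 2; this decomposition certifies tw(G) ≤ 2. On the other hand G contains the 3-clique {1, 2, 4}. A clique must lie in a single bag of any decomposition, so no decomposition can have width below 2. The upper and lower bounds meet at 2, so that is the treewidth.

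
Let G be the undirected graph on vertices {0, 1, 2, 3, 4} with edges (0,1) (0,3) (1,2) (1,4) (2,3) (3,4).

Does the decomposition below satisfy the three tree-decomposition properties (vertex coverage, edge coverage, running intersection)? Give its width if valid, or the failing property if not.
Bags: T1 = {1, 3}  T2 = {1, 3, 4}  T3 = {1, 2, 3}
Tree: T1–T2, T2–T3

A tree decomposition must satisfy three properties: every vertex lies in some bag; for every edge, both endpoints lie together in some bag; and for every vertex, the bags containing it form a connected subtree. Here vertex 0 appears in no bag, so the decomposition is invalid.

No — vertex 0 appears in no bag.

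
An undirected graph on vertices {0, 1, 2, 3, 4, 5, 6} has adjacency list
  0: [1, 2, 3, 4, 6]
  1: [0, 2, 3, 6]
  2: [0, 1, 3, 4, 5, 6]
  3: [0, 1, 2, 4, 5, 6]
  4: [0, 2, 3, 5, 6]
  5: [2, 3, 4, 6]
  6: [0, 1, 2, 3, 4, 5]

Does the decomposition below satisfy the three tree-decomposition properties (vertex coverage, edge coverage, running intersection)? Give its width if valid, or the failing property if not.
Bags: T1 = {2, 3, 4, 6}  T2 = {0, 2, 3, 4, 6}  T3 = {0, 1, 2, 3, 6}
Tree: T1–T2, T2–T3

A tree decomposition must satisfy three properties: every vertex lies in some bag; for every edge, both endpoints lie together in some bag; and for every vertex, the bags containing it form a connected subtree. Here vertex 5 appears in no bag, so the decomposition is invalid.

No — vertex 5 appears in no bag.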